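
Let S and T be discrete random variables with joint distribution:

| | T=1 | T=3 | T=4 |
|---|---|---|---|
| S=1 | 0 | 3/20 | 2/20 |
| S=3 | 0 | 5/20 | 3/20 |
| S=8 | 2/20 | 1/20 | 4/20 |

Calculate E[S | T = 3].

26/9

P(T = 3) = 9/20.
Summing S·P(S=x,T=y) over the conditioning event gives 13/10.
E[S | T = 3] = (13/10) / (9/20) = 26/9.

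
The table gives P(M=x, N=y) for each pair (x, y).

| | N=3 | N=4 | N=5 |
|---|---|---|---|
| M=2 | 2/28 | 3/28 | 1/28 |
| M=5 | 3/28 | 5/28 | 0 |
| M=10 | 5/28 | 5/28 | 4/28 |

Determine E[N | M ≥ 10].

P(M ≥ 10) = 1/2.
Σ N·P over the event = 3·(5/28) + 4·(5/28) + 5·(4/28) = 55/28.
E[N | M ≥ 10] = (55/28) / (1/2) = 55/14.

55/14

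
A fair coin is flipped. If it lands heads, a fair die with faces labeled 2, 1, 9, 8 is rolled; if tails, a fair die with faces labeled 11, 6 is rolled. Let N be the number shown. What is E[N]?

27/4

E[N | heads] = (2+1+9+8)/4 = 5.
E[N | tails] = (11+6)/2 = 17/2.
E[N] = (1/2)·(5) + (1/2)·(17/2) = 27/4.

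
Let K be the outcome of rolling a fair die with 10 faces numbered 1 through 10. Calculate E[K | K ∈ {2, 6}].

P(K ∈ {2, 6}) = 1/5.
Σ over the event: 2·1/10 + 6·1/10 = 4/5.
E[K | K ∈ {2, 6}] = (4/5) / (1/5) = 4.

4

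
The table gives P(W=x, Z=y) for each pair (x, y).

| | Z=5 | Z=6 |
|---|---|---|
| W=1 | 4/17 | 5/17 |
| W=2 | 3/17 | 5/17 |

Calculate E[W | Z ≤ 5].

P(Z ≤ 5) = 7/17.
Σ W·P over the event = 1·(4/17) + 2·(3/17) = 10/17.
E[W | Z ≤ 5] = (10/17) / (7/17) = 10/7.

10/7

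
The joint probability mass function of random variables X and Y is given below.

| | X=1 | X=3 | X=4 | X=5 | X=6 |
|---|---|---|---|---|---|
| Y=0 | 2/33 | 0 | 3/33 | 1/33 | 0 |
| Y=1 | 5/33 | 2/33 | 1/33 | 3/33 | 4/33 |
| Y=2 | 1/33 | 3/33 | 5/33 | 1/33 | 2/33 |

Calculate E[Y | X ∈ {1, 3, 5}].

10/9

P(X ∈ {1, 3, 5}) = 6/11.
Σ Y·P over the event = 0·(2/33) + 1·(5/33) + 2·(1/33) + 1·(2/33) + 2·(3/33) + 0·(1/33) + 1·(3/33) + 2·(1/33) = 20/33.
E[Y | X ∈ {1, 3, 5}] = (20/33) / (6/11) = 10/9.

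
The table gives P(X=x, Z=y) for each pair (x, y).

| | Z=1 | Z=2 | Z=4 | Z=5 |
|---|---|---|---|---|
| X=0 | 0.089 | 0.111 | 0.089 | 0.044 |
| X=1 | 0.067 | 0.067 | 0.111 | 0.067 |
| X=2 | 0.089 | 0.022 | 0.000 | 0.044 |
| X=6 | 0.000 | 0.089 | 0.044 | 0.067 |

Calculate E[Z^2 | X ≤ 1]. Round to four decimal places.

P(X ≤ 1) = 0.645.
Σ Z^2·P over the event = 1·(0.089) + 4·(0.111) + 16·(0.089) + 25·(0.044) + 1·(0.067) + 4·(0.067) + 16·(0.111) + 25·(0.067) = 6.843.
E[Z^2 | X ≤ 1] = (6.843) / (0.645) = 10.6093.

10.6093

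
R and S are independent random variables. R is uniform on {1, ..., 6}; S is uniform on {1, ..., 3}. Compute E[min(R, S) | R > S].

P(R > S) = 2/3.
Summing min(R,S)·P(x,y) over outcomes with R > S gives 11/9.
E[min(R, S) | R > S] = (11/9) / (2/3) = 11/6.

11/6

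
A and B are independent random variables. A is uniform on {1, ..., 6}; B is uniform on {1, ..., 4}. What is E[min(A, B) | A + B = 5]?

3/2

Outcomes with A + B = 5: (1,4), (2,3), (3,2), (4,1), each with probability 1/24.
E[min(A, B) | A + B = 5] = (1 + 2 + 2 + 1) / 4 = 3/2.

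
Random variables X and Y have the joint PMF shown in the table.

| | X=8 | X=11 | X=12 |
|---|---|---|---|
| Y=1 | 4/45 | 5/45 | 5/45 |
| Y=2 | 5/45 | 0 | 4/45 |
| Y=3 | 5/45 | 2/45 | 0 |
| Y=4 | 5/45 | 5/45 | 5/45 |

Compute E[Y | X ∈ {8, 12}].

82/33

P(X ∈ {8, 12}) = 11/15.
Σ Y·P over the event = 1·(4/45) + 2·(5/45) + 3·(5/45) + 4·(5/45) + 1·(5/45) + 2·(4/45) + 4·(5/45) = 82/45.
E[Y | X ∈ {8, 12}] = (82/45) / (11/15) = 82/33.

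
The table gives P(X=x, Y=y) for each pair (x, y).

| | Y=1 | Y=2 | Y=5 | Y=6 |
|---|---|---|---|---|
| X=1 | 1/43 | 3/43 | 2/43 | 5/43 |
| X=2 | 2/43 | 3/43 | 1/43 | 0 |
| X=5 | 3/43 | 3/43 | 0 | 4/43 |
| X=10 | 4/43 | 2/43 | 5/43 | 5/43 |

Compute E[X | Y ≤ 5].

158/29

P(Y ≤ 5) = 29/43.
Summing X·P(X=x,Y=y) over the conditioning event gives 158/43.
E[X | Y ≤ 5] = (158/43) / (29/43) = 158/29.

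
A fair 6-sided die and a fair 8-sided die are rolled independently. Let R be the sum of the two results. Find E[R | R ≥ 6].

P(R ≥ 6) = 19/24.
E[R | R ≥ 6] = (43/6) / (19/24) = 172/19.

172/19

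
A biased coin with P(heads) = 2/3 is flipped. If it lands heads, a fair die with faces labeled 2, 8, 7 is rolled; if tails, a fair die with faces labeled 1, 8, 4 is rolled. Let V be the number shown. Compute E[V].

47/9

E[V | heads] = (2+8+7)/3 = 17/3.
E[V | tails] = (1+8+4)/3 = 13/3.
E[V] = (2/3)·(17/3) + (1/3)·(13/3) = 47/9.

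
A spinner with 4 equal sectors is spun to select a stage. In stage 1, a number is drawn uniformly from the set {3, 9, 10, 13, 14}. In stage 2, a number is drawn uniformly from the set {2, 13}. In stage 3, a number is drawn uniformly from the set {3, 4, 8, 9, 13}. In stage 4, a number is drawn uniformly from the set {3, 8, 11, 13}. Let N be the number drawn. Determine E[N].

E[N | stage 1] = (3+9+10+13+14)/5 = 49/5.
E[N | stage 2] = (2+13)/2 = 15/2.
E[N | stage 3] = (3+4+8+9+13)/5 = 37/5.
E[N | stage 4] = (3+8+11+13)/4 = 35/4.
By the law of total expectation,
E[N] = (1/4)·(49/5) + (1/4)·(15/2) + (1/4)·(37/5) + (1/4)·(35/4) = 669/80.

669/80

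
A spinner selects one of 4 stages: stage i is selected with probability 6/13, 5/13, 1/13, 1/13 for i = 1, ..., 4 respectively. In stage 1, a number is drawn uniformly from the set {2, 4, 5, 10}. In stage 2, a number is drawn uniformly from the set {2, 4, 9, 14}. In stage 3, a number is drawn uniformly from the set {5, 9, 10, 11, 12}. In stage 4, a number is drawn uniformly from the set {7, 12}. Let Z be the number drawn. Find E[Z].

1733/260

E[Z | stage 1] = (2+4+5+10)/4 = 21/4.
E[Z | stage 2] = (2+4+9+14)/4 = 29/4.
E[Z | stage 3] = (5+9+10+11+12)/5 = 47/5.
E[Z | stage 4] = (7+12)/2 = 19/2.
E[Z] = (6/13)·(21/4) + (5/13)·(29/4) + (1/13)·(47/5) + (1/13)·(19/2) = 1733/260.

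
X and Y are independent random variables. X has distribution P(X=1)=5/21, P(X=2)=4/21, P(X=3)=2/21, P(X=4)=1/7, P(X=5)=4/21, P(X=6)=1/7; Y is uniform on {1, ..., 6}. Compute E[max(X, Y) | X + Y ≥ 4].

531/112

P(X + Y ≥ 4) = 8/9.
Summing max(X,Y)·P(x,y) over outcomes with X + Y ≥ 4 gives 59/14.
E[max(X, Y) | X + Y ≥ 4] = (59/14) / (8/9) = 531/112.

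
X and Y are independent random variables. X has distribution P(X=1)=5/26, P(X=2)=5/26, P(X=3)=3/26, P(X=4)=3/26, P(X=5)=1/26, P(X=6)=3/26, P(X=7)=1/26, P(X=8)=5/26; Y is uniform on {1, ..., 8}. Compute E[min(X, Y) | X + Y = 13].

P(X + Y = 13) = 5/104.
Summing min(X,Y)·P(x,y) over outcomes with X + Y = 13 gives 27/104.
E[min(X, Y) | X + Y = 13] = (27/104) / (5/104) = 27/5.

27/5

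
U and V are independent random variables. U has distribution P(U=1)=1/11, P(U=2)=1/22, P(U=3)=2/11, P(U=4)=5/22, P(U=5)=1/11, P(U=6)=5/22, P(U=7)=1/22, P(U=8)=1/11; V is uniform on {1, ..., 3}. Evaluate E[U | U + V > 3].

291/61

P(U + V > 3) = 61/66.
Summing U·P(x,y) over outcomes with U + V > 3 gives 97/22.
E[U | U + V > 3] = (97/22) / (61/66) = 291/61.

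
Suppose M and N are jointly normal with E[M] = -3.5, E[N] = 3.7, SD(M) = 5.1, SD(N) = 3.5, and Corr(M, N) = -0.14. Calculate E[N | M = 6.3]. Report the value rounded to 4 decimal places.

2.7584

For a bivariate normal, E[N | M=x] = μ_N + ρ·(σ_N/σ_M)·(x − μ_M).
E[N | M=6.3] = 3.7 + (-0.14)·(3.5/5.1)·(6.3 − (-3.5)) = 3.7 + (-0.096078)·(9.8) = 2.7584.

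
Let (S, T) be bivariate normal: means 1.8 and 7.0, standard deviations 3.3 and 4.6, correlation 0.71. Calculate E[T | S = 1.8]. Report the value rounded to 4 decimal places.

The regression of T on S has slope ρ·σ_T/σ_S and passes through (μ_S, μ_T).
E[T | S=1.8] = 7.0 + (0.71)·(4.6/3.3)·(1.8 − (1.8)) = 7.0 + (0.9897)·(0) = 7.0000.

7.0000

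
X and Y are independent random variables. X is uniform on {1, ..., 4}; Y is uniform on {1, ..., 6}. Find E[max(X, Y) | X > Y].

10/3

Outcomes with X > Y: (2,1), (3,1), (3,2), (4,1), (4,2), (4,3), each with probability 1/24.
E[max(X, Y) | X > Y] = (2 + 3 + 3 + 4 + 4 + 4) / 6 = 10/3.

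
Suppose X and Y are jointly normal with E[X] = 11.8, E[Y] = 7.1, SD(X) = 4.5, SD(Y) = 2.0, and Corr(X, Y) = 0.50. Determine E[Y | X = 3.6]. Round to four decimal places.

For a bivariate normal, E[Y | X=x] = μ_Y + ρ·(σ_Y/σ_X)·(x − μ_X).
E[Y | X=3.6] = 7.1 + (0.50)·(2.0/4.5)·(3.6 − (11.8)) = 7.1 + (0.22222)·(-8.2) = 5.2778.

5.2778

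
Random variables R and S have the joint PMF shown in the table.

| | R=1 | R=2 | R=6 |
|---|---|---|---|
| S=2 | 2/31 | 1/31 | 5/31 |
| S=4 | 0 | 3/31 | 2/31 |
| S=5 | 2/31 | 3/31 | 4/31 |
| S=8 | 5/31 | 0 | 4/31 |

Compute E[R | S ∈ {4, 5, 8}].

P(S ∈ {4, 5, 8}) = 23/31.
Σ R·P over the event = 1·(2/31) + 1·(5/31) + 2·(3/31) + 2·(3/31) + 6·(2/31) + 6·(4/31) + 6·(4/31) = 79/31.
E[R | S ∈ {4, 5, 8}] = (79/31) / (23/31) = 79/23.

79/23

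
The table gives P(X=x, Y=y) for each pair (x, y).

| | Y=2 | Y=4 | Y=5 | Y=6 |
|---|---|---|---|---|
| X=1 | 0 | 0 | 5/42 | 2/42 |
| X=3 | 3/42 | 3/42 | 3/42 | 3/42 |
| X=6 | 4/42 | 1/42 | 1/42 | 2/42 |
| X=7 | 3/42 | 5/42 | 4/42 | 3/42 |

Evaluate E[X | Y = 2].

P(Y = 2) = 5/21.
Summing X·P(X=x,Y=y) over the conditioning event gives 9/7.
E[X | Y = 2] = (9/7) / (5/21) = 27/5.

27/5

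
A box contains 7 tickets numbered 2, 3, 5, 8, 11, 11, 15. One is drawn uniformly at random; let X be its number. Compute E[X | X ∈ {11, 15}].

37/3

P(X ∈ {11, 15}) = 3/7.
Σ over the event: 11·2/7 + 15·1/7 = 37/7.
E[X | X ∈ {11, 15}] = (37/7) / (3/7) = 37/3.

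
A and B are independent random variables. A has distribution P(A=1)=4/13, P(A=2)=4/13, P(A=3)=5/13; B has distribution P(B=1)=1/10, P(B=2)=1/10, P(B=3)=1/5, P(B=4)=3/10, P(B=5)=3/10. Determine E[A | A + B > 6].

P(A + B > 6) = 21/65.
Summing A·P(x,y) over outcomes with A + B > 6 gives 57/65.
E[A | A + B > 6] = (57/65) / (21/65) = 19/7.

19/7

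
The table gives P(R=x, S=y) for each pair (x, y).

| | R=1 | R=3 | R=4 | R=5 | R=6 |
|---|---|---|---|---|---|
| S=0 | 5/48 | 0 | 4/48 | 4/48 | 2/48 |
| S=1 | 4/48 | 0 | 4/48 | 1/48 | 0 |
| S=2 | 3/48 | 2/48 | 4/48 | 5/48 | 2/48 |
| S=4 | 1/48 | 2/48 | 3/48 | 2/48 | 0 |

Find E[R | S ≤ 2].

P(S ≤ 2) = 5/6.
Summing R·P(R=x,S=y) over the conditioning event gives 35/12.
E[R | S ≤ 2] = (35/12) / (5/6) = 7/2.

7/2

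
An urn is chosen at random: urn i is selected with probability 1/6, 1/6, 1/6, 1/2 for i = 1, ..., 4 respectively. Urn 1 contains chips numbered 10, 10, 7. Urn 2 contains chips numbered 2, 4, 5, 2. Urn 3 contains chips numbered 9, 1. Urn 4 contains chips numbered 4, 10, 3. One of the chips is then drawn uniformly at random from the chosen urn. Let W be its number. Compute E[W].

E[W | urn 1] = (10+10+7)/3 = 9.
E[W | urn 2] = (2+4+5+2)/4 = 13/4.
E[W | urn 3] = (9+1)/2 = 5.
E[W | urn 4] = (4+10+3)/3 = 17/3.
By the law of total expectation,
E[W] = (1/6)·(9) + (1/6)·(13/4) + (1/6)·(5) + (1/2)·(17/3) = 137/24.

137/24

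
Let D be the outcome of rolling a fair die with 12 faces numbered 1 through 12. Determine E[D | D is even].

7

Given D is even, D is equally likely to be any of {2, 4, 6, 8, 10, 12}.
E[D | D is even] = (2 + 4 + 6 + 8 + 10 + 12) / 6 = 7.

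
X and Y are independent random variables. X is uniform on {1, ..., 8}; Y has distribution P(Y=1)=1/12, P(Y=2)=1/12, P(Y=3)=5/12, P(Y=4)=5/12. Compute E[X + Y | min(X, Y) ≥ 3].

P(min(X, Y) ≥ 3) = 5/8.
Summing (X+Y)·P(x,y) over outcomes with min(X, Y) ≥ 3 gives 45/8.
E[X + Y | min(X, Y) ≥ 3] = (45/8) / (5/8) = 9.

9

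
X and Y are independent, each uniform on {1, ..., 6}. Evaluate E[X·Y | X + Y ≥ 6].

203/13

P(X + Y ≥ 6) = 13/18.
Summing XY·P(x,y) over outcomes with X + Y ≥ 6 gives 203/18.
E[X·Y | X + Y ≥ 6] = (203/18) / (13/18) = 203/13.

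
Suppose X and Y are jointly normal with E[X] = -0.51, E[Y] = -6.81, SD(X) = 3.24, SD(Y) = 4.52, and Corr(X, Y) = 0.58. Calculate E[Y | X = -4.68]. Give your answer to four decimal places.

E[Y | X=x] = μ_Y + ρ(σ_Y/σ_X)(x − μ_X) for jointly normal variables.
E[Y | X=-4.68] = -6.81 + (0.58)·(4.52/3.24)·(-4.68 − (-0.51)) = -6.81 + (0.80914)·(-4.17) = -10.1841.

-10.1841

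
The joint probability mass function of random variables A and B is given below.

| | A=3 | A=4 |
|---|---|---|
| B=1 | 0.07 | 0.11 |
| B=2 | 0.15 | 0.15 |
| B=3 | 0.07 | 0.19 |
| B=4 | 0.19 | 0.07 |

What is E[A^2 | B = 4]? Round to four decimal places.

P(B = 4) = 0.26.
Σ A^2·P over the event = 9·(0.19) + 16·(0.07) = 2.83.
E[A^2 | B = 4] = (2.83) / (0.26) = 10.8846.

10.8846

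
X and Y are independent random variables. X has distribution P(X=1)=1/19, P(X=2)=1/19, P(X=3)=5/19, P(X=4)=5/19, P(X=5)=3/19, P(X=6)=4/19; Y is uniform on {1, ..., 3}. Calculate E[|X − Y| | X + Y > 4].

111/47

P(X + Y > 4) = 47/57.
Summing |X−Y|·P(x,y) over outcomes with X + Y > 4 gives 37/19.
E[|X − Y| | X + Y > 4] = (37/19) / (47/57) = 111/47.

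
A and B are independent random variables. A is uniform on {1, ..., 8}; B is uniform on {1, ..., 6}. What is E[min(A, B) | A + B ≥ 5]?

P(A + B ≥ 5) = 7/8.
Summing min(A,B)·P(x,y) over outcomes with A + B ≥ 5 gives 21/8.
E[min(A, B) | A + B ≥ 5] = (21/8) / (7/8) = 3.

3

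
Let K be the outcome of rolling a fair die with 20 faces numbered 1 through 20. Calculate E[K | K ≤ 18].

19/2

P(K ≤ 18) = 9/10.
E[K | K ≤ 18] = (171/20) / (9/10) = 19/2.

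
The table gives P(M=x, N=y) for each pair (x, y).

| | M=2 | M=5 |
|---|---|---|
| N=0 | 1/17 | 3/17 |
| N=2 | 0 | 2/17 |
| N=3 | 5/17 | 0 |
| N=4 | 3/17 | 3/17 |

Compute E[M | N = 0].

P(N = 0) = 4/17.
Summing M·P(M=x,N=y) over the conditioning event gives 1.
E[M | N = 0] = (1) / (4/17) = 17/4.

17/4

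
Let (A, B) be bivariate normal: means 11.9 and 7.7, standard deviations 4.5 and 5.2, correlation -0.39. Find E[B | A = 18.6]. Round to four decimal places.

4.6805

E[B | A=x] = μ_B + ρ(σ_B/σ_A)(x − μ_A) for jointly normal variables.
E[B | A=18.6] = 7.7 + (-0.39)·(5.2/4.5)·(18.6 − (11.9)) = 7.7 + (-0.45067)·(6.7) = 4.6805.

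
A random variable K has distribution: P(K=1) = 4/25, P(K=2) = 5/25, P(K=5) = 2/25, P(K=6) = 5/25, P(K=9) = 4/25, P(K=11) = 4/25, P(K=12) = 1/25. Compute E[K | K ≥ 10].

56/5

P(K ≥ 10) = 1/5.
Σ over the event: 11·4/25 + 12·1/25 = 56/25.
E[K | K ≥ 10] = (56/25) / (1/5) = 56/5.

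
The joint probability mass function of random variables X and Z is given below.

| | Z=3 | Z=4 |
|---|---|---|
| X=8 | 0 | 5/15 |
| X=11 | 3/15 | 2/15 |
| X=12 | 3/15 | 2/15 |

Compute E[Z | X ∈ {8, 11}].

P(X ∈ {8, 11}) = 2/3.
Σ Z·P over the event = 4·(5/15) + 3·(3/15) + 4·(2/15) = 37/15.
E[Z | X ∈ {8, 11}] = (37/15) / (2/3) = 37/10.

37/10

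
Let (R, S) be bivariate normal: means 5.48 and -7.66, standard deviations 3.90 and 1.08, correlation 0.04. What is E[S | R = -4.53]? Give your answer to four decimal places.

The regression of S on R has slope ρ·σ_S/σ_R and passes through (μ_R, μ_S).
E[S | R=-4.53] = -7.66 + (0.04)·(1.08/3.90)·(-4.53 − (5.48)) = -7.66 + (0.011077)·(-10.01) = -7.7709.

-7.7709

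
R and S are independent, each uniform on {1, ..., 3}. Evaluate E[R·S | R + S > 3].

31/6

P(R + S > 3) = 2/3.
Summing RS·P(x,y) over outcomes with R + S > 3 gives 31/9.
E[R·S | R + S > 3] = (31/9) / (2/3) = 31/6.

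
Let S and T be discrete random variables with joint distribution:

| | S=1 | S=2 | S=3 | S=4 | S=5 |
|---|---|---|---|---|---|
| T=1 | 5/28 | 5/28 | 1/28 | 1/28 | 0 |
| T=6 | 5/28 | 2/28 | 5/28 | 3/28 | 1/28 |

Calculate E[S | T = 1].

P(T = 1) = 3/7.
Σ S·P over the event = 1·(5/28) + 2·(5/28) + 3·(1/28) + 4·(1/28) = 11/14.
E[S | T = 1] = (11/14) / (3/7) = 11/6.

11/6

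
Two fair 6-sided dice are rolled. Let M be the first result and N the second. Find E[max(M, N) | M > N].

14/3

P(M > N) = 5/12.
Summing max(M,N)·P(x,y) over outcomes with M > N gives 35/18.
E[max(M, N) | M > N] = (35/18) / (5/12) = 14/3.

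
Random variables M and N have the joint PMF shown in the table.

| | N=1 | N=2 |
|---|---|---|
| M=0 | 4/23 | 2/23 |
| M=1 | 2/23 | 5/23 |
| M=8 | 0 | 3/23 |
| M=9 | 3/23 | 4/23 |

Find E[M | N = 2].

P(N = 2) = 14/23.
Σ M·P over the event = 0·(2/23) + 1·(5/23) + 8·(3/23) + 9·(4/23) = 65/23.
E[M | N = 2] = (65/23) / (14/23) = 65/14.

65/14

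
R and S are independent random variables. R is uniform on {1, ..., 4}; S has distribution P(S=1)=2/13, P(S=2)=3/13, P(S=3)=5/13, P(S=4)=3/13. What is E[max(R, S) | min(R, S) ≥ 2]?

P(min(R, S) ≥ 2) = 33/52.
Summing max(R,S)·P(x,y) over outcomes with min(R, S) ≥ 2 gives 113/52.
E[max(R, S) | min(R, S) ≥ 2] = (113/52) / (33/52) = 113/33.

113/33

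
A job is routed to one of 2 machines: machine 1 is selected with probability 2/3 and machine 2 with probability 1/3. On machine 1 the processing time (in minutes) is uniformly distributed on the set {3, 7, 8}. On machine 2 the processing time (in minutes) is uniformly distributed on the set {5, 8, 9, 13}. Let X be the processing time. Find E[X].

E[X | machine 1] = (3+7+8)/3 = 6.
E[X | machine 2] = (5+8+9+13)/4 = 35/4.
E[X] = (2/3)·(6) + (1/3)·(35/4) = 83/12.

83/12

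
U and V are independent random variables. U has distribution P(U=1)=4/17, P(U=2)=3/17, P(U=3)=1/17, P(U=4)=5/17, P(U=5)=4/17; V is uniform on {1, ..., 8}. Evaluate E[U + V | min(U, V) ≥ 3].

P(min(U, V) ≥ 3) = 15/34.
Summing (U+V)·P(x,y) over outcomes with min(U, V) ≥ 3 gives 147/34.
E[U + V | min(U, V) ≥ 3] = (147/34) / (15/34) = 49/5.

49/5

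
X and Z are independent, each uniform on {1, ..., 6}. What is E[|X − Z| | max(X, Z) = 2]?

2/3

Outcomes with max(X, Z) = 2: (1,2), (2,1), (2,2), each with probability 1/36.
E[|X − Z| | max(X, Z) = 2] = (1 + 1 + 0) / 3 = 2/3.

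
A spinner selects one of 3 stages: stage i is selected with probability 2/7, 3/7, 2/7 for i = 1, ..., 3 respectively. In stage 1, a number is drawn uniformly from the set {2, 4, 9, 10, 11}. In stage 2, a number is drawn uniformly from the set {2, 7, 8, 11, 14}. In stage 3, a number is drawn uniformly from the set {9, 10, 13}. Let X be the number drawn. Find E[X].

914/105

E[X | stage 1] = (2+4+9+10+11)/5 = 36/5.
E[X | stage 2] = (2+7+8+11+14)/5 = 42/5.
E[X | stage 3] = (9+10+13)/3 = 32/3.
By the law of total expectation,
E[X] = (2/7)·(36/5) + (3/7)·(42/5) + (2/7)·(32/3) = 914/105.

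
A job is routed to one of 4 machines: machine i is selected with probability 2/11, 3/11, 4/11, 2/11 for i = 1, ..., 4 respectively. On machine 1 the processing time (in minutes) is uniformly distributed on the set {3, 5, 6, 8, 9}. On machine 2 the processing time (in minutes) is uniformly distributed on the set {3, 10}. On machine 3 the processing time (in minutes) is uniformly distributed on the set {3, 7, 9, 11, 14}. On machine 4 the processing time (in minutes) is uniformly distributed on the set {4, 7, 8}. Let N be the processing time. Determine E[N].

E[N | machine 1] = (3+5+6+8+9)/5 = 31/5.
E[N | machine 2] = (3+10)/2 = 13/2.
E[N | machine 3] = (3+7+9+11+14)/5 = 44/5.
E[N | machine 4] = (4+7+8)/3 = 19/3.
E[N] = (2/11)·(31/5) + (3/11)·(13/2) + (4/11)·(44/5) + (2/11)·(19/3) = 2393/330.

2393/330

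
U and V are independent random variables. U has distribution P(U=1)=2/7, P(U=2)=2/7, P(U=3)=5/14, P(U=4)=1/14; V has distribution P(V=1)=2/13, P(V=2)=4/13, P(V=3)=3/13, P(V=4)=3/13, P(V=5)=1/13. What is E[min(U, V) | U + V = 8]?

27/8

P(U + V = 8) = 4/91.
Summing min(U,V)·P(x,y) over outcomes with U + V = 8 gives 27/182.
E[min(U, V) | U + V = 8] = (27/182) / (4/91) = 27/8.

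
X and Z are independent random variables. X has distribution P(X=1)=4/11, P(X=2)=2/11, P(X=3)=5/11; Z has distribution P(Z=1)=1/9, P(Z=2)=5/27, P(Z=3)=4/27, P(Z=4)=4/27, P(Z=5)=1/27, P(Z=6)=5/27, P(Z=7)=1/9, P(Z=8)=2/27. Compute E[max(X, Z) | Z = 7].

7

P(Z = 7) = 1/9.
Summing max(X,Z)·P(x,y) over outcomes with Z = 7 gives 7/9.
E[max(X, Z) | Z = 7] = (7/9) / (1/9) = 7.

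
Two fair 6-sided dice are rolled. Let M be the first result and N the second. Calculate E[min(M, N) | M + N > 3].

8/3

P(M + N > 3) = 11/12.
Summing min(M,N)·P(x,y) over outcomes with M + N > 3 gives 22/9.
E[min(M, N) | M + N > 3] = (22/9) / (11/12) = 8/3.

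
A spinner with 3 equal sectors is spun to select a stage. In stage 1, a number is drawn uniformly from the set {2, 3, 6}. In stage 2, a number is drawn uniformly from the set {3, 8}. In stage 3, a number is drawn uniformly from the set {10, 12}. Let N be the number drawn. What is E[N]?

121/18

E[N | stage 1] = (2+3+6)/3 = 11/3.
E[N | stage 2] = (3+8)/2 = 11/2.
E[N | stage 3] = (10+12)/2 = 11.
E[N] = (1/3)·(11/3) + (1/3)·(11/2) + (1/3)·(11) = 121/18.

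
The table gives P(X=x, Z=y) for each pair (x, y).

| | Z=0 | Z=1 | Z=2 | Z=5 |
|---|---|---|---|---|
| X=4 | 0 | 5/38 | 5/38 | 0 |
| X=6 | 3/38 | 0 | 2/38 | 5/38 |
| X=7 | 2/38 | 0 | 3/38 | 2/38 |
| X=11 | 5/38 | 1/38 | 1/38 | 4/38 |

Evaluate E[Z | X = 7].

16/7

P(X = 7) = 7/38.
Σ Z·P over the event = 0·(2/38) + 2·(3/38) + 5·(2/38) = 8/19.
E[Z | X = 7] = (8/19) / (7/38) = 16/7.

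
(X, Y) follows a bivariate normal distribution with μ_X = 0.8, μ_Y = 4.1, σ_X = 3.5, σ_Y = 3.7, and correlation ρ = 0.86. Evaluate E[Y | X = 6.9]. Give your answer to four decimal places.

9.6458

The regression of Y on X has slope ρ·σ_Y/σ_X and passes through (μ_X, μ_Y).
E[Y | X=6.9] = 4.1 + (0.86)·(3.7/3.5)·(6.9 − (0.8)) = 4.1 + (0.90914)·(6.1) = 9.6458.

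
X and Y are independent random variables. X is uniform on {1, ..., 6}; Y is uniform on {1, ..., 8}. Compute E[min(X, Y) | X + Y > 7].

11/3

P(X + Y > 7) = 9/16.
Summing min(X,Y)·P(x,y) over outcomes with X + Y > 7 gives 33/16.
E[min(X, Y) | X + Y > 7] = (33/16) / (9/16) = 11/3.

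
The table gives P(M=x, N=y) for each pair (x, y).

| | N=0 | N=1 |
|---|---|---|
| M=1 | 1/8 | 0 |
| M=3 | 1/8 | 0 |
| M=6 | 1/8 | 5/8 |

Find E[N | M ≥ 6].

5/6

P(M ≥ 6) = 3/4.
Σ N·P over the event = 0·(1/8) + 1·(5/8) = 5/8.
E[N | M ≥ 6] = (5/8) / (3/4) = 5/6.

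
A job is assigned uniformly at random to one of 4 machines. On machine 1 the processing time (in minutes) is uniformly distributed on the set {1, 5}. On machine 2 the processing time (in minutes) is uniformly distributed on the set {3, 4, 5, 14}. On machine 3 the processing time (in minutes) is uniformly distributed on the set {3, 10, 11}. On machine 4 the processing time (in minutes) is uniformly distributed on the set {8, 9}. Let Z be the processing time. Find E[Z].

13/2

E[Z | machine 1] = (1+5)/2 = 3.
E[Z | machine 2] = (3+4+5+14)/4 = 13/2.
E[Z | machine 3] = (3+10+11)/3 = 8.
E[Z | machine 4] = (8+9)/2 = 17/2.
E[Z] = (1/4)·(3) + (1/4)·(13/2) + (1/4)·(8) + (1/4)·(17/2) = 13/2.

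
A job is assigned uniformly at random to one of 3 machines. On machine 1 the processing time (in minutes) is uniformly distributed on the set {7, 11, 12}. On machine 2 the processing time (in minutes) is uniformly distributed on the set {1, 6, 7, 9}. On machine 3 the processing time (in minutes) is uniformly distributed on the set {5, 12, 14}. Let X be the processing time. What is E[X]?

E[X | machine 1] = (7+11+12)/3 = 10.
E[X | machine 2] = (1+6+7+9)/4 = 23/4.
E[X | machine 3] = (5+12+14)/3 = 31/3.
E[X] = (1/3)·(10) + (1/3)·(23/4) + (1/3)·(31/3) = 313/36.

313/36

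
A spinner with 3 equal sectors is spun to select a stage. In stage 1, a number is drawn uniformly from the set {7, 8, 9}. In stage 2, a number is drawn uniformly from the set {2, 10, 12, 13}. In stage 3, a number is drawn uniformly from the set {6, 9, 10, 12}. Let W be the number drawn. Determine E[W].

53/6

E[W | stage 1] = (7+8+9)/3 = 8.
E[W | stage 2] = (2+10+12+13)/4 = 37/4.
E[W | stage 3] = (6+9+10+12)/4 = 37/4.
E[W] = (1/3)·(8) + (1/3)·(37/4) + (1/3)·(37/4) = 53/6.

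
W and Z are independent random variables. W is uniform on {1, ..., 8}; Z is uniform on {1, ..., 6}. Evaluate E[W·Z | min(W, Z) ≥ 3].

99/4

P(min(W, Z) ≥ 3) = 1/2.
Summing WZ·P(x,y) over outcomes with min(W, Z) ≥ 3 gives 99/8.
E[W·Z | min(W, Z) ≥ 3] = (99/8) / (1/2) = 99/4.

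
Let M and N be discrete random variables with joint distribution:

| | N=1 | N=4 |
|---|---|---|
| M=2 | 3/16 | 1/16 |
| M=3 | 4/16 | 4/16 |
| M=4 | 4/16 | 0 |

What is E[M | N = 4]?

14/5

P(N = 4) = 5/16.
Σ M·P over the event = 2·(1/16) + 3·(4/16) = 7/8.
E[M | N = 4] = (7/8) / (5/16) = 14/5.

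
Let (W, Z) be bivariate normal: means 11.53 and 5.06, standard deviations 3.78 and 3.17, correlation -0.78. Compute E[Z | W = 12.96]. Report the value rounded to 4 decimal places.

4.1246

E[Z | W=x] = μ_Z + ρ(σ_Z/σ_W)(x − μ_W) for jointly normal variables.
E[Z | W=12.96] = 5.06 + (-0.78)·(3.17/3.78)·(12.96 − (11.53)) = 5.06 + (-0.65413)·(1.43) = 4.1246.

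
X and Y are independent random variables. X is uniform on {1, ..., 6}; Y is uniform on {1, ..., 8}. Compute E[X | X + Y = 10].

4

Outcomes with X + Y = 10: (2,8), (3,7), (4,6), (5,5), (6,4), each with probability 1/48.
E[X | X + Y = 10] = (2 + 3 + 4 + 5 + 6) / 5 = 4.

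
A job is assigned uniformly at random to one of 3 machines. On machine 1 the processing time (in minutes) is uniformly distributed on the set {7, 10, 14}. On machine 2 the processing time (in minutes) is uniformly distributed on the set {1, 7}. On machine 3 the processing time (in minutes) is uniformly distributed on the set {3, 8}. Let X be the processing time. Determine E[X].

E[X | machine 1] = (7+10+14)/3 = 31/3.
E[X | machine 2] = (1+7)/2 = 4.
E[X | machine 3] = (3+8)/2 = 11/2.
By the law of total expectation,
E[X] = (1/3)·(31/3) + (1/3)·(4) + (1/3)·(11/2) = 119/18.

119/18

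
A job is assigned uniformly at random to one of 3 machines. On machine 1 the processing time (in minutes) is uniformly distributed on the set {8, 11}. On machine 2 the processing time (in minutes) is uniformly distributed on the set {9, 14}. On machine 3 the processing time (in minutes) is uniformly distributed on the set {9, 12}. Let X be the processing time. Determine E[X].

E[X | machine 1] = (8+11)/2 = 19/2.
E[X | machine 2] = (9+14)/2 = 23/2.
E[X | machine 3] = (9+12)/2 = 21/2.
By the law of total expectation,
E[X] = (1/3)·(19/2) + (1/3)·(23/2) + (1/3)·(21/2) = 21/2.

21/2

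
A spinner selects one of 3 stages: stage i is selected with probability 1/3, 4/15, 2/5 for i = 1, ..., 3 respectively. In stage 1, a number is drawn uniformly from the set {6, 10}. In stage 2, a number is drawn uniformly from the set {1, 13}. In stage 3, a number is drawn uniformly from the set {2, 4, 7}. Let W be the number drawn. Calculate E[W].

94/15

E[W | stage 1] = (6+10)/2 = 8.
E[W | stage 2] = (1+13)/2 = 7.
E[W | stage 3] = (2+4+7)/3 = 13/3.
E[W] = (1/3)·(8) + (4/15)·(7) + (2/5)·(13/3) = 94/15.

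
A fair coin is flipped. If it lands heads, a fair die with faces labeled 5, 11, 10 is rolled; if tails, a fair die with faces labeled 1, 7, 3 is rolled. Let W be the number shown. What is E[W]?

E[W | heads] = (5+11+10)/3 = 26/3.
E[W | tails] = (1+7+3)/3 = 11/3.
E[W] = (1/2)·(26/3) + (1/2)·(11/3) = 37/6.

37/6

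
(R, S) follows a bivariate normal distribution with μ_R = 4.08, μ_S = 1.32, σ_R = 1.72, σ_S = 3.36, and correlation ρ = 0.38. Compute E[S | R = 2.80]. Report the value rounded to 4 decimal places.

For a bivariate normal, E[S | R=x] = μ_S + ρ·(σ_S/σ_R)·(x − μ_R).
E[S | R=2.80] = 1.32 + (0.38)·(3.36/1.72)·(2.80 − (4.08)) = 1.32 + (0.74233)·(-1.28) = 0.3698.

0.3698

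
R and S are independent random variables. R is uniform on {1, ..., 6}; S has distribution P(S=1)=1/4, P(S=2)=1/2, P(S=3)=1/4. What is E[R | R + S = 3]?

P(R + S = 3) = 1/8.
Summing R·P(x,y) over outcomes with R + S = 3 gives 1/6.
E[R | R + S = 3] = (1/6) / (1/8) = 4/3.

4/3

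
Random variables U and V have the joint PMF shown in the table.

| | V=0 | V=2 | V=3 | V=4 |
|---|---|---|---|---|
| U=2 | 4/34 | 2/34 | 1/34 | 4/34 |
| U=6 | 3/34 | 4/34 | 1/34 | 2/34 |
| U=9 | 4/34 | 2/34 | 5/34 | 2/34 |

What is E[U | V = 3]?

P(V = 3) = 7/34.
Σ U·P over the event = 2·(1/34) + 6·(1/34) + 9·(5/34) = 53/34.
E[U | V = 3] = (53/34) / (7/34) = 53/7.

53/7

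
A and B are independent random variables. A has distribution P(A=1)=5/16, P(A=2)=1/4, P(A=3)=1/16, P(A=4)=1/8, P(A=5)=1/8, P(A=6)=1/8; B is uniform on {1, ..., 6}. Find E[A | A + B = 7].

P(A + B = 7) = 1/6.
Summing A·P(x,y) over outcomes with A + B = 7 gives 23/48.
E[A | A + B = 7] = (23/48) / (1/6) = 23/8.

23/8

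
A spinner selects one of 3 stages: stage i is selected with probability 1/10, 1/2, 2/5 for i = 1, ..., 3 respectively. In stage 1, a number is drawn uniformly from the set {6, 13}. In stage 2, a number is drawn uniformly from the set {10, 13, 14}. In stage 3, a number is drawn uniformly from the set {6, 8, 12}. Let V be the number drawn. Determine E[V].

127/12

E[V | stage 1] = (6+13)/2 = 19/2.
E[V | stage 2] = (10+13+14)/3 = 37/3.
E[V | stage 3] = (6+8+12)/3 = 26/3.
By the law of total expectation,
E[V] = (1/10)·(19/2) + (1/2)·(37/3) + (2/5)·(26/3) = 127/12.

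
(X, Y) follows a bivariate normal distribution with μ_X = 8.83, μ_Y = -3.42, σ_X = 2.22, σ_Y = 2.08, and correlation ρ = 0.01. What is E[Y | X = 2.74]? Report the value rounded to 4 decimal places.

-3.4771

E[Y | X=x] = μ_Y + ρ(σ_Y/σ_X)(x − μ_X) for jointly normal variables.
E[Y | X=2.74] = -3.42 + (0.01)·(2.08/2.22)·(2.74 − (8.83)) = -3.42 + (0.0093694)·(-6.09) = -3.4771.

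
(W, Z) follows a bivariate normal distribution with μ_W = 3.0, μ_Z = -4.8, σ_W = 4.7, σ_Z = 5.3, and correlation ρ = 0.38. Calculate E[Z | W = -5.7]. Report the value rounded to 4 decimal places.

-8.5280

E[Z | W=x] = μ_Z + ρ(σ_Z/σ_W)(x − μ_W) for jointly normal variables.
E[Z | W=-5.7] = -4.8 + (0.38)·(5.3/4.7)·(-5.7 − (3.0)) = -4.8 + (0.42851)·(-8.7) = -8.5280.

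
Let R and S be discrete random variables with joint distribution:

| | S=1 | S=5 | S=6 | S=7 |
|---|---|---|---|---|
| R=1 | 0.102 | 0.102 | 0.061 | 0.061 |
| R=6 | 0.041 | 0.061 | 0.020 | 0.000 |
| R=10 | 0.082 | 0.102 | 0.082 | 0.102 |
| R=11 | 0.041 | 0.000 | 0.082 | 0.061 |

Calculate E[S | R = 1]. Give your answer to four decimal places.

P(R = 1) = 0.326.
Summing S·P(R=x,S=y) over the conditioning event gives 1.405.
E[S | R = 1] = (1.405) / (0.326) = 4.3098.

4.3098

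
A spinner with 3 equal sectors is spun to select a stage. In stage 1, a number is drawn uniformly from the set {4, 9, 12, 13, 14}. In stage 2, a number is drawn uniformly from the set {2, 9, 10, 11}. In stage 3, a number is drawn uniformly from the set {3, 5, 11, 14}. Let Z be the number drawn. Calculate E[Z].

533/60

E[Z | stage 1] = (4+9+12+13+14)/5 = 52/5.
E[Z | stage 2] = (2+9+10+11)/4 = 8.
E[Z | stage 3] = (3+5+11+14)/4 = 33/4.
By the law of total expectation,
E[Z] = (1/3)·(52/5) + (1/3)·(8) + (1/3)·(33/4) = 533/60.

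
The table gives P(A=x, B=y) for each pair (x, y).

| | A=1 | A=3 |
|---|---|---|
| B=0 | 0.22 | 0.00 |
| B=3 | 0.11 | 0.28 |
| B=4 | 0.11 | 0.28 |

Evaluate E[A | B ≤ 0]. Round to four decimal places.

P(B ≤ 0) = 0.22.
Summing A·P(A=x,B=y) over the conditioning event gives 0.22.
E[A | B ≤ 0] = (0.22) / (0.22) = 1.0000.

1.0000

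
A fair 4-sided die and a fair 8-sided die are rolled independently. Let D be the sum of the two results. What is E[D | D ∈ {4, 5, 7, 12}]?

P(D ∈ {4, 5, 7, 12}) = 3/8.
Σ over the event: 4·3/32 + 5·1/8 + 7·1/8 + 12·1/32 = 9/4.
E[D | D ∈ {4, 5, 7, 12}] = (9/4) / (3/8) = 6.

6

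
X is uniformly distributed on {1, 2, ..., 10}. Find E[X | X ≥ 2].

Given X ≥ 2, X is equally likely to be any of {2, 3, 4, 5, 6, 7, 8, 9, 10}.
E[X | X ≥ 2] = (2 + 3 + 4 + 5 + 6 + 7 + 8 + 9 + 10) / 9 = 6.

6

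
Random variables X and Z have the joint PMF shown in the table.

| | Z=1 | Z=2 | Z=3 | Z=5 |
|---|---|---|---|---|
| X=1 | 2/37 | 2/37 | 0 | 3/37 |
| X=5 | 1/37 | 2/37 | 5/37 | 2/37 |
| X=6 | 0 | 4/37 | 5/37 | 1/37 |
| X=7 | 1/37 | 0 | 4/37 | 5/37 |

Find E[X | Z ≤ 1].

7/2

P(Z ≤ 1) = 4/37.
Summing X·P(X=x,Z=y) over the conditioning event gives 14/37.
E[X | Z ≤ 1] = (14/37) / (4/37) = 7/2.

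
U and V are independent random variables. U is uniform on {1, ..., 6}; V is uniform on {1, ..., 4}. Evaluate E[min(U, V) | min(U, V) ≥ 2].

41/15

P(min(U, V) ≥ 2) = 5/8.
Summing min(U,V)·P(x,y) over outcomes with min(U, V) ≥ 2 gives 41/24.
E[min(U, V) | min(U, V) ≥ 2] = (41/24) / (5/8) = 41/15.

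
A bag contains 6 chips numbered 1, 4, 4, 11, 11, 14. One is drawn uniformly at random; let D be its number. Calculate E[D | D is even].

22/3

P(D is even) = 1/2.
Σ over the event: 4·1/3 + 14·1/6 = 11/3.
E[D | D is even] = (11/3) / (1/2) = 22/3.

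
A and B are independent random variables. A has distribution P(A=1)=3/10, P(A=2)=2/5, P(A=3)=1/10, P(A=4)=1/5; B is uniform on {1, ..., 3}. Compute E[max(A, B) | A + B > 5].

19/5

P(A + B > 5) = 1/6.
Summing max(A,B)·P(x,y) over outcomes with A + B > 5 gives 19/30.
E[max(A, B) | A + B > 5] = (19/30) / (1/6) = 19/5.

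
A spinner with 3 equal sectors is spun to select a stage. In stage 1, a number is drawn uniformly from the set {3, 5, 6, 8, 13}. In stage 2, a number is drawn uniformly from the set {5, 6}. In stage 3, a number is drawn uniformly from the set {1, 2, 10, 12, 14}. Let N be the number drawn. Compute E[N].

203/30

E[N | stage 1] = (3+5+6+8+13)/5 = 7.
E[N | stage 2] = (5+6)/2 = 11/2.
E[N | stage 3] = (1+2+10+12+14)/5 = 39/5.
By the law of total expectation,
E[N] = (1/3)·(7) + (1/3)·(11/2) + (1/3)·(39/5) = 203/30.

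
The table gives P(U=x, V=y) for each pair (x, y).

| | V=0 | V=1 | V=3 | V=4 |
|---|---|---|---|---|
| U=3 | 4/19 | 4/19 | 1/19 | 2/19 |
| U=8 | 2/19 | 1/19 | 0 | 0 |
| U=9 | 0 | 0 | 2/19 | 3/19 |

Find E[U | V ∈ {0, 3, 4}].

P(V ∈ {0, 3, 4}) = 14/19.
Σ U·P over the event = 3·(4/19) + 3·(1/19) + 3·(2/19) + 8·(2/19) + 9·(2/19) + 9·(3/19) = 82/19.
E[U | V ∈ {0, 3, 4}] = (82/19) / (14/19) = 41/7.

41/7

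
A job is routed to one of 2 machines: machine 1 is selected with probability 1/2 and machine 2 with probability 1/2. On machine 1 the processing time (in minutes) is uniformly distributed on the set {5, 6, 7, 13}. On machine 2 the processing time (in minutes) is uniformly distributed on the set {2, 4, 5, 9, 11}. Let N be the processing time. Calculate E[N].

E[N | machine 1] = (5+6+7+13)/4 = 31/4.
E[N | machine 2] = (2+4+5+9+11)/5 = 31/5.
E[N] = (1/2)·(31/4) + (1/2)·(31/5) = 279/40.

279/40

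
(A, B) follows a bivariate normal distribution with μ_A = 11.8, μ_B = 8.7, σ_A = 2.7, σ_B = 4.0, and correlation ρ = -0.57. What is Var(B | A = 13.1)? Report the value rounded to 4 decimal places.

The conditional variance in a bivariate normal is σ_B²(1 − ρ²), independent of x.
Var(B | A=13.1) = (4.0)²·(1 − (-0.57)²) = 16·0.6751 = 10.8016.

10.8016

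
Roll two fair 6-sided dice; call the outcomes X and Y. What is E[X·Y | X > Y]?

35/3

P(X > Y) = 5/12.
Summing XY·P(x,y) over outcomes with X > Y gives 175/36.
E[X·Y | X > Y] = (175/36) / (5/12) = 35/3.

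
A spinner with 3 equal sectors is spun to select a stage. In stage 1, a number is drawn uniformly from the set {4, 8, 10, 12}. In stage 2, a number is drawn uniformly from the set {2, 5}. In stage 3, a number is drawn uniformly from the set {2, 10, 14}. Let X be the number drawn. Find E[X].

E[X | stage 1] = (4+8+10+12)/4 = 17/2.
E[X | stage 2] = (2+5)/2 = 7/2.
E[X | stage 3] = (2+10+14)/3 = 26/3.
E[X] = (1/3)·(17/2) + (1/3)·(7/2) + (1/3)·(26/3) = 62/9.

62/9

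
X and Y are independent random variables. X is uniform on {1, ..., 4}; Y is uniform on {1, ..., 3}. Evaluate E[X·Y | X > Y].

35/6

P(X > Y) = 1/2.
Summing XY·P(x,y) over outcomes with X > Y gives 35/12.
E[X·Y | X > Y] = (35/12) / (1/2) = 35/6.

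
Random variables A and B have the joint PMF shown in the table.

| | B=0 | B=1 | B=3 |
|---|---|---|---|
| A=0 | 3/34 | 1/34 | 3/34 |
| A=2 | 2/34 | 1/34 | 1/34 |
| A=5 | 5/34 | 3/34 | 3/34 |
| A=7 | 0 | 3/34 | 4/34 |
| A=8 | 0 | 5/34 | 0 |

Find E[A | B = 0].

P(B = 0) = 5/17.
Σ A·P over the event = 0·(3/34) + 2·(2/34) + 5·(5/34) = 29/34.
E[A | B = 0] = (29/34) / (5/17) = 29/10.

29/10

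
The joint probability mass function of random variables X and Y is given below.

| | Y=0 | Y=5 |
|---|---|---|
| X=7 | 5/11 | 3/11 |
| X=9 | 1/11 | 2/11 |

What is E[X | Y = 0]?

22/3

P(Y = 0) = 6/11.
Σ X·P over the event = 7·(5/11) + 9·(1/11) = 4.
E[X | Y = 0] = (4) / (6/11) = 22/3.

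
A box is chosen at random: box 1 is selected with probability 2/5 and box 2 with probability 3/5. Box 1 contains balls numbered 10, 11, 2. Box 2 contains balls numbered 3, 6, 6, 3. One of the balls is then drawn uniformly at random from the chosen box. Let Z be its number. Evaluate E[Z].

E[Z | box 1] = (10+11+2)/3 = 23/3.
E[Z | box 2] = (3+6+6+3)/4 = 9/2.
By the law of total expectation,
E[Z] = (2/5)·(23/3) + (3/5)·(9/2) = 173/30.

173/30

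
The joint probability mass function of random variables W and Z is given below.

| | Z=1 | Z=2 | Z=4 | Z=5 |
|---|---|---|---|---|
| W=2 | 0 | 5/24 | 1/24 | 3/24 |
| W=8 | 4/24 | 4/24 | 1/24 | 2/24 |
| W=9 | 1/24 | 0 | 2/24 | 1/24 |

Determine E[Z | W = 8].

P(W = 8) = 11/24.
Summing Z·P(W=x,Z=y) over the conditioning event gives 13/12.
E[Z | W = 8] = (13/12) / (11/24) = 26/11.

26/11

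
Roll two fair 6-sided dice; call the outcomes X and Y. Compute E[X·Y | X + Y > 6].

P(X + Y > 6) = 7/12.
Summing XY·P(x,y) over outcomes with X + Y > 6 gives 371/36.
E[X·Y | X + Y > 6] = (371/36) / (7/12) = 53/3.

53/3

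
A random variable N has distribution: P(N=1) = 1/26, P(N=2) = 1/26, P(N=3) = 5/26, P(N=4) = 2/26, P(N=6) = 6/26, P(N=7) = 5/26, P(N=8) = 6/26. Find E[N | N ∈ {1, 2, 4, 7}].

46/9

P(N ∈ {1, 2, 4, 7}) = 9/26.
Σ over the event: 1·1/26 + 2·1/26 + 4·1/13 + 7·5/26 = 23/13.
E[N | N ∈ {1, 2, 4, 7}] = (23/13) / (9/26) = 46/9.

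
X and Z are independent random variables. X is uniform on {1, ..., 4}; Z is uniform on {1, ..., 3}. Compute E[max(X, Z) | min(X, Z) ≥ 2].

19/6

Outcomes with min(X, Z) ≥ 2: (2,2), (2,3), (3,2), (3,3), (4,2), (4,3), each with probability 1/12.
E[max(X, Z) | min(X, Z) ≥ 2] = (2 + 3 + 3 + 3 + 4 + 4) / 6 = 19/6.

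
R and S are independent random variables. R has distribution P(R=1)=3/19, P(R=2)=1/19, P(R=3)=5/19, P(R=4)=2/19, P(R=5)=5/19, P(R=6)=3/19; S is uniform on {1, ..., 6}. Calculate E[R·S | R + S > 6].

P(R + S > 6) = 71/114.
Summing RS·P(x,y) over outcomes with R + S > 6 gives 429/38.
E[R·S | R + S > 6] = (429/38) / (71/114) = 1287/71.

1287/71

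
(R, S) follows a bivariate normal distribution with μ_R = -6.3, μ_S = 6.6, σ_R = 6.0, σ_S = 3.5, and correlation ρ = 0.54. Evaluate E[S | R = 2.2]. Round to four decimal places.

9.2775

For a bivariate normal, E[S | R=x] = μ_S + ρ·(σ_S/σ_R)·(x − μ_R).
E[S | R=2.2] = 6.6 + (0.54)·(3.5/6.0)·(2.2 − (-6.3)) = 6.6 + (0.315)·(8.5) = 9.2775.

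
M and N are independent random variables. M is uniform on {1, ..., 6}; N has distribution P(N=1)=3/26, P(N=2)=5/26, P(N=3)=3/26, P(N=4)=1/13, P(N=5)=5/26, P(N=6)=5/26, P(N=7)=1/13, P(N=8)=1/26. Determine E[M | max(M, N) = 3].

42/17

P(max(M, N) = 3) = 17/156.
Summing M·P(x,y) over outcomes with max(M, N) = 3 gives 7/26.
E[M | max(M, N) = 3] = (7/26) / (17/156) = 42/17.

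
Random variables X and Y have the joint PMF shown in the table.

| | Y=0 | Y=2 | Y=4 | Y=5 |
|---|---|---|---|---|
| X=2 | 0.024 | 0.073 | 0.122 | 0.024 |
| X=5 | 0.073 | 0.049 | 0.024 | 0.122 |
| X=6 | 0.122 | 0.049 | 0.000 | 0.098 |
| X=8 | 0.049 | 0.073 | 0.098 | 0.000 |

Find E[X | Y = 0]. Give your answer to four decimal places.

5.7351

P(Y = 0) = 0.268.
Σ X·P over the event = 2·(0.024) + 5·(0.073) + 6·(0.122) + 8·(0.049) = 1.537.
E[X | Y = 0] = (1.537) / (0.268) = 5.7351.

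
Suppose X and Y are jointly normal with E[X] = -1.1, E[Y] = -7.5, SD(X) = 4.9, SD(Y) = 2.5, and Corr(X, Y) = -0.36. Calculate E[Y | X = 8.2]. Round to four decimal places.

-9.2082

E[Y | X=x] = μ_Y + ρ(σ_Y/σ_X)(x − μ_X) for jointly normal variables.
E[Y | X=8.2] = -7.5 + (-0.36)·(2.5/4.9)·(8.2 − (-1.1)) = -7.5 + (-0.183673)·(9.3) = -9.2082.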